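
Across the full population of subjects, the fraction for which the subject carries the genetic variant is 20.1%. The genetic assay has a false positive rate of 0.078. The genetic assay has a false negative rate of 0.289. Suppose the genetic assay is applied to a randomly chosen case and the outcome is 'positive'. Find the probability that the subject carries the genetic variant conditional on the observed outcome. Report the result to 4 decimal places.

P(H | E) ≈ 0.6963

Let H be the event that the subject carries the genetic variant. P(H) = 0.201, so P(¬H) = 0.799. With E the 'positive' result, P(E|H) = 0.711 and P(E|¬H) = 0.078.
P(E) = 0.711·0.201 + 0.078·0.799 = 0.14291 + 0.062322 = 0.20523.
By Bayes' theorem, P(H|E) = 0.14291 / 0.20523 = 0.6963.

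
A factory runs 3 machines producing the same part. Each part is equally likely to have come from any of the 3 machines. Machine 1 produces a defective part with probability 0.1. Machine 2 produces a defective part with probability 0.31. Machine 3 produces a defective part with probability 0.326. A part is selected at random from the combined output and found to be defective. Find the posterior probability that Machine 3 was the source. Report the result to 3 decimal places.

Posterior probability ≈ 0.443

Tabulate prior·likelihood by source: [1] prior 0.333333, lik 0.1, product 0.03333; [2] prior 0.333333, lik 0.31, product 0.1033; [3] prior 0.333333, lik 0.326, product 0.1087.
Normalizing constant = 0.24533; the posterior for Machine 3 is its product over the sum, 0.1087/0.24533 = 0.443.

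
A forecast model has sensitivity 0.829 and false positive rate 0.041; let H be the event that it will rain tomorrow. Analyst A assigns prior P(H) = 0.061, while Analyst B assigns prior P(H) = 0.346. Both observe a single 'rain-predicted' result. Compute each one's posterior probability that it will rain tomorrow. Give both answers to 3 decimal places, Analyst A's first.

P('+'|H) = 0.829, P('+'|¬H) = 0.041.
Analyst A: numerator 0.829·0.061 = 0.050569; evidence = 0.050569+0.041·0.939 = 0.089068; posterior = 0.568.
Analyst B: numerator 0.829·0.346 = 0.28683; evidence = 0.28683+0.041·0.654 = 0.31365; posterior = 0.915.

Analyst A: 0.568; Analyst B: 0.915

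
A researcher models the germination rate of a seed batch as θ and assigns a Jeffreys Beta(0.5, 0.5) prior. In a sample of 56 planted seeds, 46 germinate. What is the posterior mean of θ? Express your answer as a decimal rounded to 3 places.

Posterior mean ≈ 0.816

Observing 46 successes and 10 failures updates Beta(0.5, 0.5) by adding the success and failure counts to the two shape parameters: α = 0.5+46 = 46.5, β = 0.5+10 = 10.5.
E[θ | data] = 46.5/(46.5+10.5) = 0.816.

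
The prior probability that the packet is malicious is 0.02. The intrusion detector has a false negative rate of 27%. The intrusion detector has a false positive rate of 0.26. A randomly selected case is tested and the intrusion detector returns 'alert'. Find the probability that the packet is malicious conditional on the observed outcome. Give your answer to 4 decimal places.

Let H be the event that the packet is malicious. P(H) = 0.02, so P(¬H) = 0.98. With E the 'alert' result, P(E|H) = 0.73 and P(E|¬H) = 0.26.
P(E) = 0.73·0.02 + 0.26·0.98 = 0.014600 + 0.25480 = 0.26940.
By Bayes' theorem, P(H|E) = 0.014600 / 0.26940 = 0.0542.

P(H | E) ≈ 0.0542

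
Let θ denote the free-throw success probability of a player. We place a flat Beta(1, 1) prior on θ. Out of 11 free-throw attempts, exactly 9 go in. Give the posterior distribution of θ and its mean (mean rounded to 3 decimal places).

Posterior: Beta(10, 3); mean ≈ 0.769

The binomial likelihood is conjugate to the Beta prior: with 9 successes and 2 failures, the posterior is Beta(1+9, 1+2) = Beta(10, 3).
E[θ | data] = 10/(10+3) = 0.769.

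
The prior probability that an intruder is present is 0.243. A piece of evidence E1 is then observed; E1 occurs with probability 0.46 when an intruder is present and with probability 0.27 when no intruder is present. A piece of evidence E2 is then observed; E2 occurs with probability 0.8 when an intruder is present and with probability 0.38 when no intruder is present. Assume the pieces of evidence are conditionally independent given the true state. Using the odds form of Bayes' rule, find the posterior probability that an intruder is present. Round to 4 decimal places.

Prior odds = 0.243/(1−0.243) = 0.32100.
Likelihood ratio for E1 = 0.46/0.27 = 1.7037.
Likelihood ratio for E2 = 0.8/0.38 = 2.1053.
Posterior odds = prior odds × LR₁ × LR₂ = 1.1514.
Posterior probability = odds/(1+odds) = 1.1514/2.1514 = 0.5352.

Posterior probability ≈ 0.5352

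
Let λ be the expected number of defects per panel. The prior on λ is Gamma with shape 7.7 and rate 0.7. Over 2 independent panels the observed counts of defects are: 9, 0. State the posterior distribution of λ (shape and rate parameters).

Posterior: Gamma(shape=16.7, rate=2.7)

The Poisson likelihood adds the total count to the shape and the number of exposure periods to the rate. Here ∑xᵢ = 9 and n = 2, so shape 7.7→16.7 and rate 0.7→2.7.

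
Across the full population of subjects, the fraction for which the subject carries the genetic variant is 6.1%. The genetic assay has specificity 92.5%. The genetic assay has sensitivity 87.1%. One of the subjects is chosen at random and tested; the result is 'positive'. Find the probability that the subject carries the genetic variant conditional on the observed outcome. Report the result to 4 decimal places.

P(H | E) ≈ 0.4300

Let H be the event that the subject carries the genetic variant. P(H) = 0.061, so P(¬H) = 0.939. With E the 'positive' result, P(E|H) = 0.871 and P(E|¬H) = 0.075.
P(E) = 0.871·0.061 + 0.075·0.939 = 0.053131 + 0.070425 = 0.12356.
By Bayes' theorem, P(H|E) = 0.053131 / 0.12356 = 0.4300.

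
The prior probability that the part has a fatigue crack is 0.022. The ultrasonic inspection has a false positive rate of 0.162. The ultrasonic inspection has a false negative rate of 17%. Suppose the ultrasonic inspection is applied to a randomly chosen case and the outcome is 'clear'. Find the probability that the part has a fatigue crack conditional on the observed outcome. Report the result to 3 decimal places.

Write H for 'the part has a fatigue crack'. Prior odds H:¬H = 0.022/0.978 = 0.022495. For the 'clear' outcome, the likelihood ratio is 0.17/0.838 = 0.20286.
Posterior odds = 0.022495 × 0.20286 = 0.0045634, so P(H|E) = 0.0045634/(1+0.0045634) = 0.005.

P(H | E) ≈ 0.005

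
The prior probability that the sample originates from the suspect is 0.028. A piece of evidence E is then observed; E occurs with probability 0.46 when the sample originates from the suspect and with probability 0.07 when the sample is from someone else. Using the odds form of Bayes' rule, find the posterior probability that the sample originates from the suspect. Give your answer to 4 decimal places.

Prior odds = 0.028/(1−0.028) = 0.028807. In log-odds, ln(0.028807) = -3.5472.
Add log likelihood ratio: ln(6.5714) = 1.8827.
Posterior log-odds = -1.6644, so posterior odds = exp(-1.6644) = 0.18930. Converting, P(H|E) = 0.18930/1.1893 = 0.1592.

Posterior probability ≈ 0.1592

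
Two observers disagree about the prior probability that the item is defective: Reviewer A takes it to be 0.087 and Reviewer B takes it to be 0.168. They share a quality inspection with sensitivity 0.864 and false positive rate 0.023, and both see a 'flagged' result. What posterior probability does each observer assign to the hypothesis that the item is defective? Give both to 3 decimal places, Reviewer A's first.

Reviewer A: 0.782; Reviewer B: 0.884

The likelihood ratio for a 'flagged' result is 0.864/0.023 = 37.565.
Reviewer A: prior odds 0.087/0.913 = 0.095290; posterior odds 3.5796; posterior probability 0.782.
Reviewer B: prior odds 0.168/0.832 = 0.20192; posterior odds 7.5853; posterior probability 0.884.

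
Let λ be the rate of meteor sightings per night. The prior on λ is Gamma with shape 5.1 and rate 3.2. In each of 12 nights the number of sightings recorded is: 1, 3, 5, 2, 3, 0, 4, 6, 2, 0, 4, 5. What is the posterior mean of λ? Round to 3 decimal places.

The Poisson likelihood adds the total count to the shape and the number of exposure periods to the rate. Here ∑xᵢ = 35 and n = 12, so shape 5.1→40.1 and rate 3.2→15.2.
E[λ | data] = 40.1/15.2 = 2.638.

Posterior mean ≈ 2.638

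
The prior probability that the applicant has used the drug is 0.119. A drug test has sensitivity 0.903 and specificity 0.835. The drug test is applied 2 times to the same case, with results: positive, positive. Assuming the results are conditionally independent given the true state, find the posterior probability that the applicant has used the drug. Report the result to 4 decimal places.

Posterior P(H) ≈ 0.8018

With H the event that the applicant has used the drug, the joint likelihood of the observed sequence is P(data|H) = 0.903·0.903 = 0.81541 and P(data|¬H) = 0.165·0.165 = 0.027225.
Bayes: P(H|data) = 0.119·0.81541 / (0.119·0.81541 + 0.881·0.027225) = 0.097034/0.12102 = 0.8018.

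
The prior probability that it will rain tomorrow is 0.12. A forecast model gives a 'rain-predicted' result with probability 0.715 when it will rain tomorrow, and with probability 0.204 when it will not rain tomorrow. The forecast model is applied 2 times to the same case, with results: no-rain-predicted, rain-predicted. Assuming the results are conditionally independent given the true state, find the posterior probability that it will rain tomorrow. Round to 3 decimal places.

Let H be the event that it will rain tomorrow; start with P(H) = 0.12. P('rain-predicted'|H) = 0.715, P('rain-predicted'|¬H) = 0.204.
Update on result 1 ('no-rain-predicted'): P(H) ← 0.285·0.1200 / (0.285·0.1200 + 0.796·0.8800) = 0.034200/0.73468 = 0.0466.
Update on result 2 ('rain-predicted'): P(H) ← 0.715·0.0466 / (0.715·0.0466 + 0.204·0.9534) = 0.033284/0.22779 = 0.1461.

Posterior P(H) ≈ 0.146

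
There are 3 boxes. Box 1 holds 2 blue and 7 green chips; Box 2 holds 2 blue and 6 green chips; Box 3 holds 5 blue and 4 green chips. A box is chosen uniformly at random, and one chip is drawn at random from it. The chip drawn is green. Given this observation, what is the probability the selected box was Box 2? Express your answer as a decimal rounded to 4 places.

Posterior probability ≈ 0.3803

Tabulate prior·likelihood by source: [1] prior 0.333333, lik 0.7778, product 0.2593; [2] prior 0.333333, lik 0.75, product 0.2500; [3] prior 0.333333, lik 0.4444, product 0.1481.
Normalizing constant = 0.65741; the posterior for Box 2 is its product over the sum, 0.2500/0.65741 = 0.3803.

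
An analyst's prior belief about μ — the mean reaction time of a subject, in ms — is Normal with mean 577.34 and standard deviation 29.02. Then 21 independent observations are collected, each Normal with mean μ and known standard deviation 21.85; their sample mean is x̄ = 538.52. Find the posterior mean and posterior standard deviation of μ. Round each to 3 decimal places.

Posterior mean ≈ 539.540; posterior SD ≈ 4.705

Prior precision 1/τ₀² = 1/29.02² = 0.00118742; data precision n/σ² = 21/21.85² = 0.0439862.
Posterior precision = 0.00118742 + 0.0439862 = 0.0451736, giving posterior SD = 1/√0.0451736 = 4.705.
Posterior mean = (0.00118742·577.34 + 0.0439862·538.52) / 0.0451736 = 539.540.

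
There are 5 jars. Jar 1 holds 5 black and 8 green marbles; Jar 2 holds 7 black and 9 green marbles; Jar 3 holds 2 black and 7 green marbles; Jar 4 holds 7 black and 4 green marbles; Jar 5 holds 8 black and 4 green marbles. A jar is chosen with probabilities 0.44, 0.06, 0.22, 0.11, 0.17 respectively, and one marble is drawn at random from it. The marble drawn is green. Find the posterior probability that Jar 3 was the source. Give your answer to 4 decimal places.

P(green|Jar 1) = 0.6154; P(green|Jar 2) = 0.5625; P(green|Jar 3) = 0.7778; P(green|Jar 4) = 0.3636; P(green|Jar 5) = 0.3333.
Prior × likelihood for each source: 0.44·0.6154=0.2708, 0.06·0.5625=0.03375, 0.22·0.7778=0.1711, 0.11·0.3636=0.04000, 0.17·0.3333=0.05667. Summing gives P(green) = 0.57230.
P(Jar 3 | green) = 0.1711 / 0.57230 = 0.2990.

Posterior probability ≈ 0.2990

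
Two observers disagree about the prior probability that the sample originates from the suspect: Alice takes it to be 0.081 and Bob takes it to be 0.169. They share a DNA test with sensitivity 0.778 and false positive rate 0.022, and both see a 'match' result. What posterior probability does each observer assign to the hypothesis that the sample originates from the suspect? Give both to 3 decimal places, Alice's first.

P('+'|H) = 0.778, P('+'|¬H) = 0.022.
Alice: numerator 0.778·0.081 = 0.063018; evidence = 0.063018+0.022·0.919 = 0.083236; posterior = 0.757.
Bob: numerator 0.778·0.169 = 0.13148; evidence = 0.13148+0.022·0.831 = 0.14976; posterior = 0.878.

Alice: 0.757; Bob: 0.878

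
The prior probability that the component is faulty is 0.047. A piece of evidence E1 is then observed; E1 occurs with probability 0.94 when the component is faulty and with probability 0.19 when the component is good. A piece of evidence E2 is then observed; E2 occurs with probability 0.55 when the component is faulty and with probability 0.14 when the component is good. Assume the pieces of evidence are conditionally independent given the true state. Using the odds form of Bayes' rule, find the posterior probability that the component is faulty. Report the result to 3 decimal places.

Posterior probability ≈ 0.489

Prior odds = 0.047/(1−0.047) = 0.049318. In log-odds, ln(0.049318) = -3.0095.
Add log likelihood ratios: ln(4.9474) + ln(3.9286) = 2.9671.
Posterior log-odds = -0.042336, so posterior odds = exp(-0.042336) = 0.95855. Converting, P(H|E) = 0.95855/1.9585 = 0.489.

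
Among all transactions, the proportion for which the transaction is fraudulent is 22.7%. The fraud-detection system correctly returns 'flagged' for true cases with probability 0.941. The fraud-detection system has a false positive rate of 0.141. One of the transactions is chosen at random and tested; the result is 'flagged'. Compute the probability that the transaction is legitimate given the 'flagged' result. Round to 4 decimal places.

Let H be the event that the transaction is fraudulent. P(H) = 0.227, so P(¬H) = 0.773. With E the 'flagged' result, P(E|H) = 0.941 and P(E|¬H) = 0.141.
P(E) = 0.941·0.227 + 0.141·0.773 = 0.21361 + 0.10899 = 0.32260.
By Bayes' theorem, P(H|E) = 0.21361 / 0.32260 = 0.6621. Hence P(¬H|E) = 1 − 0.6621 = 0.3379.

P(¬H | E) ≈ 0.3379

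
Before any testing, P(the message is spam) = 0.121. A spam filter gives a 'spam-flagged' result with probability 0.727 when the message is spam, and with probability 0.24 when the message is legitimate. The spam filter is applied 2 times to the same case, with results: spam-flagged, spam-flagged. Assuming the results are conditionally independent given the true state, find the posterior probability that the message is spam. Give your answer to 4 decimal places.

Posterior P(H) ≈ 0.5581

Let H be the event that the message is spam; start with P(H) = 0.121. P('spam-flagged'|H) = 0.727, P('spam-flagged'|¬H) = 0.24.
Update on result 1 ('spam-flagged'): P(H) ← 0.727·0.1210 / (0.727·0.1210 + 0.24·0.8790) = 0.087967/0.29893 = 0.2943.
Update on result 2 ('spam-flagged'): P(H) ← 0.727·0.2943 / (0.727·0.2943 + 0.24·0.7057) = 0.21394/0.38331 = 0.5581.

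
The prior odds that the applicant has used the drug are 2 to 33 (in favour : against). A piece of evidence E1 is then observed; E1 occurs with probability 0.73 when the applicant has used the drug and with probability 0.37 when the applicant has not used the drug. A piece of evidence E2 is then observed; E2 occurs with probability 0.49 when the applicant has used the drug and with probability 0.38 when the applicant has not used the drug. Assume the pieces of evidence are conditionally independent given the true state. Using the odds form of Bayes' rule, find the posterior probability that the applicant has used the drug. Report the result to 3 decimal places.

Prior odds = 2/33 = 0.060606.
Likelihood ratio for E1 = 0.73/0.37 = 1.9730.
Likelihood ratio for E2 = 0.49/0.38 = 1.2895.
Posterior odds = prior odds × LR₁ × LR₂ = 0.15419.
Posterior probability = odds/(1+odds) = 0.15419/1.1542 = 0.134.

Posterior probability ≈ 0.134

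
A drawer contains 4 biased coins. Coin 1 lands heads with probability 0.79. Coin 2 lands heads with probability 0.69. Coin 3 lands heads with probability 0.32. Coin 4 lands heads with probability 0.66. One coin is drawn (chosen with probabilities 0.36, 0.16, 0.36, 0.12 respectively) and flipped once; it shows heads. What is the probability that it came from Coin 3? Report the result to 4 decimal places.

Posterior probability ≈ 0.1955

Tabulate prior·likelihood by source: [1] prior 0.36, lik 0.79, product 0.2844; [2] prior 0.16, lik 0.69, product 0.1104; [3] prior 0.36, lik 0.32, product 0.1152; [4] prior 0.12, lik 0.66, product 0.07920.
Normalizing constant = 0.58920; the posterior for Coin 3 is its product over the sum, 0.1152/0.58920 = 0.1955.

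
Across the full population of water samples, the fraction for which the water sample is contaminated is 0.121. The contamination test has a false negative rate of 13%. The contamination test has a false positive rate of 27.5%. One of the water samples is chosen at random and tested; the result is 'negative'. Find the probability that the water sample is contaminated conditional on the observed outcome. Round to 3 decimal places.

Write H for 'the water sample is contaminated'. Prior odds H:¬H = 0.121/0.879 = 0.13766. For the 'negative' outcome, the likelihood ratio is 0.13/0.725 = 0.17931.
Posterior odds = 0.13766 × 0.17931 = 0.024683, so P(H|E) = 0.024683/(1+0.024683) = 0.024.

P(H | E) ≈ 0.024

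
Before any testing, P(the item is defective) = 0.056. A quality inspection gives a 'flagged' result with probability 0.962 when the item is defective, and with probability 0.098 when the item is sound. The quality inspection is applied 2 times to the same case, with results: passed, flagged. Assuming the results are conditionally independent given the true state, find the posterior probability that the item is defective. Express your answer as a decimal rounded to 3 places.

Posterior P(H) ≈ 0.024

With H the event that the item is defective, the joint likelihood of the observed sequence is P(data|H) = 0.038·0.962 = 0.036556 and P(data|¬H) = 0.902·0.098 = 0.088396.
Bayes: P(H|data) = 0.056·0.036556 / (0.056·0.036556 + 0.944·0.088396) = 0.0020471/0.085493 = 0.0239.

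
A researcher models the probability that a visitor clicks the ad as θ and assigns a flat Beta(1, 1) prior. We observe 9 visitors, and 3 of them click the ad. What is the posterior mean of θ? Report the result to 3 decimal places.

Posterior mean ≈ 0.364

The binomial likelihood is conjugate to the Beta prior: with 3 successes and 6 failures, the posterior is Beta(1+3, 1+6) = Beta(4, 7).
E[θ | data] = 4/(4+7) = 0.364.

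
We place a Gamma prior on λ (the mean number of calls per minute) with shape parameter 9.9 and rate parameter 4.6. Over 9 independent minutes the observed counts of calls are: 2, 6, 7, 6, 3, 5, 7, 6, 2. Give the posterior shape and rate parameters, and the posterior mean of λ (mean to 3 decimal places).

The Poisson likelihood adds the total count to the shape and the number of exposure periods to the rate. Here ∑xᵢ = 44 and n = 9, so shape 9.9→53.9 and rate 4.6→13.6.
E[λ | data] = 53.9/13.6 = 3.963.

Posterior: Gamma(shape=53.9, rate=13.6); mean ≈ 3.963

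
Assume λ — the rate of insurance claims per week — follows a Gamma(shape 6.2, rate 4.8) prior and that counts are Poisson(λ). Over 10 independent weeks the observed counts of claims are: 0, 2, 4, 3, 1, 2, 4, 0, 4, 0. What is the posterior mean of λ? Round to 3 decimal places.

Total count ∑xᵢ = 20 over n = 10 weeks.
Gamma is conjugate to the Poisson likelihood: posterior is Gamma(shape = 6.2+20 = 26.2, rate = 4.8+10 = 14.8).
Posterior mean = shape/rate = 26.2/14.8 = 1.770.

Posterior mean ≈ 1.770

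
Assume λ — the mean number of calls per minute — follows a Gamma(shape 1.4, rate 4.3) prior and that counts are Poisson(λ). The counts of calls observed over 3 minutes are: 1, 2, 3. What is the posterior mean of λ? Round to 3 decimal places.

Posterior mean ≈ 1.014

Total count ∑xᵢ = 6 over n = 3 minutes.
Gamma is conjugate to the Poisson likelihood: posterior is Gamma(shape = 1.4+6 = 7.4, rate = 4.3+3 = 7.3).
Posterior mean = shape/rate = 7.4/7.3 = 1.014.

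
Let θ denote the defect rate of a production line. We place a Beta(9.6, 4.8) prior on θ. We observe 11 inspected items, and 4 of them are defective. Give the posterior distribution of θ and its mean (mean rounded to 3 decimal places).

Observing 4 successes and 7 failures updates Beta(9.6, 4.8) by adding the success and failure counts to the two shape parameters: α = 9.6+4 = 13.6, β = 4.8+7 = 11.8.
Posterior mean = α/(α+β) = 13.6/25.4 = 0.535.

Posterior: Beta(13.6, 11.8); mean ≈ 0.535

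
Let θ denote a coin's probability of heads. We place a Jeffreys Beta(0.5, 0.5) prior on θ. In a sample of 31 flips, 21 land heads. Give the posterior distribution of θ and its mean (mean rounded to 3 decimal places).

Observing 21 successes and 10 failures updates Beta(0.5, 0.5) by adding the success and failure counts to the two shape parameters: α = 0.5+21 = 21.5, β = 0.5+10 = 10.5.
Posterior mean = α/(α+β) = 21.5/32 = 0.672.

Posterior: Beta(21.5, 10.5); mean ≈ 0.672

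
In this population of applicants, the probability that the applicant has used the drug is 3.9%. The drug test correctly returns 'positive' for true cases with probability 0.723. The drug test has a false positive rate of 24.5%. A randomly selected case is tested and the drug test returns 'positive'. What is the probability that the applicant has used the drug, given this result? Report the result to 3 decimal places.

Let H be the event that the applicant has used the drug. P(H) = 0.039, so P(¬H) = 0.961. With E the 'positive' result, P(E|H) = 0.723 and P(E|¬H) = 0.245.
P(E) = 0.723·0.039 + 0.245·0.961 = 0.028197 + 0.23544 = 0.26364.
By Bayes' theorem, P(H|E) = 0.028197 / 0.26364 = 0.107.

P(H | E) ≈ 0.107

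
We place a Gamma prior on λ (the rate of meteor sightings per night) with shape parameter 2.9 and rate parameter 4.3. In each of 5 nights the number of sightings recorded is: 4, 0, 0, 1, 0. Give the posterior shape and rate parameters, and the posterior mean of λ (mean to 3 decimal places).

Posterior: Gamma(shape=7.9, rate=9.3); mean ≈ 0.849

Total count ∑xᵢ = 5 over n = 5 nights.
Gamma is conjugate to the Poisson likelihood: posterior is Gamma(shape = 2.9+5 = 7.9, rate = 4.3+5 = 9.3).
Posterior mean = shape/rate = 7.9/9.3 = 0.849.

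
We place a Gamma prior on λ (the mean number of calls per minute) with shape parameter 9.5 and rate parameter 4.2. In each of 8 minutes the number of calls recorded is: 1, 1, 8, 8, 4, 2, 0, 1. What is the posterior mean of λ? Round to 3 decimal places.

Posterior mean ≈ 2.828

The Poisson likelihood adds the total count to the shape and the number of exposure periods to the rate. Here ∑xᵢ = 25 and n = 8, so shape 9.5→34.5 and rate 4.2→12.2.
Posterior mean = shape/rate = 34.5/12.2 = 2.828.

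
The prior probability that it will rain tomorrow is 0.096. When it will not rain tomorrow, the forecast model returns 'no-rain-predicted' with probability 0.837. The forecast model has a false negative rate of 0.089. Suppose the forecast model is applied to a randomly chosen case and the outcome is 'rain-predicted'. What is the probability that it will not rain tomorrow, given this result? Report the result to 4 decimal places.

P(¬H | E) ≈ 0.6275

Let H be the event that it will rain tomorrow. P(H) = 0.096, so P(¬H) = 0.904. With E the 'rain-predicted' result, P(E|H) = 0.911 and P(E|¬H) = 0.163.
P(E) = 0.911·0.096 + 0.163·0.904 = 0.087456 + 0.14735 = 0.23481.
By Bayes' theorem, P(H|E) = 0.087456 / 0.23481 = 0.3725. Hence P(¬H|E) = 1 − 0.3725 = 0.6275.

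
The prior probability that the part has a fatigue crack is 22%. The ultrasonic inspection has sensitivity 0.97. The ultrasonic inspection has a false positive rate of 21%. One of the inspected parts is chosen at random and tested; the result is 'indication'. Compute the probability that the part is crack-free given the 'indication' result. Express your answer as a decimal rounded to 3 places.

P(¬H | E) ≈ 0.434

Write H for 'the part has a fatigue crack'. Prior odds H:¬H = 0.22/0.78 = 0.28205. For the 'indication' outcome, the likelihood ratio is 0.97/0.21 = 4.6190.
Posterior odds = 0.28205 × 4.6190 = 1.3028, so P(H|E) = 1.3028/(1+1.3028) = 0.566. Then P(¬H|E) = 1 − 0.566 = 0.434.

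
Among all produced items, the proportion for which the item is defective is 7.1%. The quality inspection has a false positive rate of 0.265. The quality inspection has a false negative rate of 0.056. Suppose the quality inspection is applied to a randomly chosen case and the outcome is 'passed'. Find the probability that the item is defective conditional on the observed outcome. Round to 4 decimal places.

Write H for 'the item is defective'. Prior odds H:¬H = 0.071/0.929 = 0.076426. For the 'passed' outcome, the likelihood ratio is 0.056/0.735 = 0.076190.
Posterior odds = 0.076426 × 0.076190 = 0.0058230, so P(H|E) = 0.0058230/(1+0.0058230) = 0.0058.

P(H | E) ≈ 0.0058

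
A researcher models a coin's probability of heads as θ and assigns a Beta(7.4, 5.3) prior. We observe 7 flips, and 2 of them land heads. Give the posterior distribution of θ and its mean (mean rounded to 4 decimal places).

Posterior: Beta(9.4, 10.3); mean ≈ 0.4772

Observing 2 successes and 5 failures updates Beta(7.4, 5.3) by adding the success and failure counts to the two shape parameters: α = 7.4+2 = 9.4, β = 5.3+5 = 10.3.
E[θ | data] = 9.4/(9.4+10.3) = 0.4772.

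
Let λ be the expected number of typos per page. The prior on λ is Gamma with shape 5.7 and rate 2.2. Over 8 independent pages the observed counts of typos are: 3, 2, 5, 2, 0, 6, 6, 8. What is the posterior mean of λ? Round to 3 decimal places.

Posterior mean ≈ 3.696

The Poisson likelihood adds the total count to the shape and the number of exposure periods to the rate. Here ∑xᵢ = 32 and n = 8, so shape 5.7→37.7 and rate 2.2→10.2.
E[λ | data] = 37.7/10.2 = 3.696.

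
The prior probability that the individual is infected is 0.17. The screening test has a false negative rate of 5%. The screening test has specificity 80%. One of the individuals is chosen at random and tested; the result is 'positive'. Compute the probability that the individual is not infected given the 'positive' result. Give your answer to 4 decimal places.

Let H be the event that the individual is infected. P(H) = 0.17, so P(¬H) = 0.83. With E the 'positive' result, P(E|H) = 0.95 and P(E|¬H) = 0.2.
P(E) = 0.95·0.17 + 0.2·0.83 = 0.16150 + 0.16600 = 0.32750.
By Bayes' theorem, P(H|E) = 0.16150 / 0.32750 = 0.4931. Hence P(¬H|E) = 1 − 0.4931 = 0.5069.

P(¬H | E) ≈ 0.5069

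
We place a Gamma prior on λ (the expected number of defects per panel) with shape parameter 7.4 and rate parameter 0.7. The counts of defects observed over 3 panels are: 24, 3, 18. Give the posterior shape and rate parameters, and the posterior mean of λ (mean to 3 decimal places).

Posterior: Gamma(shape=52.4, rate=3.7); mean ≈ 14.162

Total count ∑xᵢ = 45 over n = 3 panels.
Gamma is conjugate to the Poisson likelihood: posterior is Gamma(shape = 7.4+45 = 52.4, rate = 0.7+3 = 3.7).
E[λ | data] = 52.4/3.7 = 14.162.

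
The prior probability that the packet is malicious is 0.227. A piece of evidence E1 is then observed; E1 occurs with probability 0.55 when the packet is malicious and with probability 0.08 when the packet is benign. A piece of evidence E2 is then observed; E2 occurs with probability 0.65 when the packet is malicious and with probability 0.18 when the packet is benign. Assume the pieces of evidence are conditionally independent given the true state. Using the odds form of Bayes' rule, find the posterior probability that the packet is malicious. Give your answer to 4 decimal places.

Posterior probability ≈ 0.8794

Prior odds = 0.227/(1−0.227) = 0.29366.
Likelihood ratio for E1 = 0.55/0.08 = 6.8750.
Likelihood ratio for E2 = 0.65/0.18 = 3.6111.
Posterior odds = prior odds × LR₁ × LR₂ = 7.2905.
Posterior probability = odds/(1+odds) = 7.2905/8.2905 = 0.8794.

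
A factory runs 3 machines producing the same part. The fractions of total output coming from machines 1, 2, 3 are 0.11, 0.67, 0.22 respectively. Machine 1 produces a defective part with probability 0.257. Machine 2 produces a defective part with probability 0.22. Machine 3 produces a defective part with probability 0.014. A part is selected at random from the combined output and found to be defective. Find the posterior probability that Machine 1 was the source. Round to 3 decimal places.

Posterior probability ≈ 0.158

Tabulate prior·likelihood by source: [1] prior 0.11, lik 0.257, product 0.02827; [2] prior 0.67, lik 0.22, product 0.1474; [3] prior 0.22, lik 0.014, product 0.003080.
Normalizing constant = 0.17875; the posterior for Machine 1 is its product over the sum, 0.02827/0.17875 = 0.158.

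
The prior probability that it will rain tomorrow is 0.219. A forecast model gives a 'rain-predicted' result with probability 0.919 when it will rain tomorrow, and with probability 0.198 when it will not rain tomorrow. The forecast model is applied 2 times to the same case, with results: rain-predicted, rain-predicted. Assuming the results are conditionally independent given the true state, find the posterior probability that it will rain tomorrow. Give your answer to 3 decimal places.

Posterior P(H) ≈ 0.858

With H the event that it will rain tomorrow, the joint likelihood of the observed sequence is P(data|H) = 0.919·0.919 = 0.84456 and P(data|¬H) = 0.198·0.198 = 0.039204.
Bayes: P(H|data) = 0.219·0.84456 / (0.219·0.84456 + 0.781·0.039204) = 0.18496/0.21558 = 0.8580.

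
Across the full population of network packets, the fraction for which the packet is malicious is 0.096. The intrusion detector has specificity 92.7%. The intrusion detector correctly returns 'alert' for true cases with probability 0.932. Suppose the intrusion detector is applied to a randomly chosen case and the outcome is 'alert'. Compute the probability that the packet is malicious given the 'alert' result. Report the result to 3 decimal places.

P(H | E) ≈ 0.576

Let H be the event that the packet is malicious. P(H) = 0.096, so P(¬H) = 0.904. With E the 'alert' result, P(E|H) = 0.932 and P(E|¬H) = 0.073.
P(E) = 0.932·0.096 + 0.073·0.904 = 0.089472 + 0.065992 = 0.15546.
By Bayes' theorem, P(H|E) = 0.089472 / 0.15546 = 0.576.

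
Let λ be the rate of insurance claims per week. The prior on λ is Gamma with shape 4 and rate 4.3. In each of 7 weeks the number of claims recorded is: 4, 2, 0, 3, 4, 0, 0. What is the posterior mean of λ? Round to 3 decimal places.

Posterior mean ≈ 1.504

Total count ∑xᵢ = 13 over n = 7 weeks.
Gamma is conjugate to the Poisson likelihood: posterior is Gamma(shape = 4+13 = 17, rate = 4.3+7 = 11.3).
Posterior mean = shape/rate = 17/11.3 = 1.504.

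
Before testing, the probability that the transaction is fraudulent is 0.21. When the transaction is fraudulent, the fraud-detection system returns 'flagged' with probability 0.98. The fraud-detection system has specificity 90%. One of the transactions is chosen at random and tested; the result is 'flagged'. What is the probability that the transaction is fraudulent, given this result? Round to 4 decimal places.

Write H for 'the transaction is fraudulent'. Prior odds H:¬H = 0.21/0.79 = 0.26582. For the 'flagged' outcome, the likelihood ratio is 0.98/0.1 = 9.8000.
Posterior odds = 0.26582 × 9.8000 = 2.6051, so P(H|E) = 2.6051/(1+2.6051) = 0.7226.

P(H | E) ≈ 0.7226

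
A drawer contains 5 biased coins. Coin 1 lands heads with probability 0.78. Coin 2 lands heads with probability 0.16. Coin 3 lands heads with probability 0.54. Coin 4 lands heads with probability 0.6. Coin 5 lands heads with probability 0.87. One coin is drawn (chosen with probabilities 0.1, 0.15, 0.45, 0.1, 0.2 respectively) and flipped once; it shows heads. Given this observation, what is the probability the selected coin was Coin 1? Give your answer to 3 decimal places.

Posterior probability ≈ 0.135

Tabulate prior·likelihood by source: [1] prior 0.1, lik 0.78, product 0.07800; [2] prior 0.15, lik 0.16, product 0.02400; [3] prior 0.45, lik 0.54, product 0.2430; [4] prior 0.1, lik 0.6, product 0.06000; [5] prior 0.2, lik 0.87, product 0.1740.
Normalizing constant = 0.57900; the posterior for Coin 1 is its product over the sum, 0.07800/0.57900 = 0.135.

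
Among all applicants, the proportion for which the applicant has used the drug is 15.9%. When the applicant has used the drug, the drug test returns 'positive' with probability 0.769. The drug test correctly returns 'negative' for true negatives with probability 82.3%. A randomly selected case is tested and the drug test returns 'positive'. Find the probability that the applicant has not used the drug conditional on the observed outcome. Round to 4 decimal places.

P(¬H | E) ≈ 0.5490

Write H for 'the applicant has used the drug'. Prior odds H:¬H = 0.159/0.841 = 0.18906. For the 'positive' outcome, the likelihood ratio is 0.769/0.177 = 4.3446.
Posterior odds = 0.18906 × 4.3446 = 0.82140, so P(H|E) = 0.82140/(1+0.82140) = 0.4510. Then P(¬H|E) = 1 − 0.4510 = 0.5490.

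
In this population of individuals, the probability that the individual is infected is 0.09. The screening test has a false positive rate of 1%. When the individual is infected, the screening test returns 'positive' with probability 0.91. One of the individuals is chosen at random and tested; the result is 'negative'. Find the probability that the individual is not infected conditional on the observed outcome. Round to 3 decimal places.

P(¬H | E) ≈ 0.991

Write H for 'the individual is infected'. Prior odds H:¬H = 0.09/0.91 = 0.098901. For the 'negative' outcome, the likelihood ratio is 0.09/0.99 = 0.090909.
Posterior odds = 0.098901 × 0.090909 = 0.0089910, so P(H|E) = 0.0089910/(1+0.0089910) = 0.009. Then P(¬H|E) = 1 − 0.009 = 0.991.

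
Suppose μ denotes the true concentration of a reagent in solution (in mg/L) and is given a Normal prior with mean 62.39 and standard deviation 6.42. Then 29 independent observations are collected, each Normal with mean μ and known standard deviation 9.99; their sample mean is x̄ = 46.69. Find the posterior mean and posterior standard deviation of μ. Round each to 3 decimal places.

Posterior mean ≈ 47.900; posterior SD ≈ 1.782

With known σ, the Normal prior is conjugate. Weight on the data is w = (n/σ²)/(n/σ² + 1/τ₀²) = 0.290581/(0.290581+0.0242622) = 0.92294.
Posterior mean = w·x̄ + (1−w)·μ₀ = 0.92294·46.69 + 0.077061·62.39 = 47.900. Posterior variance = 1/(0.290581+0.0242622) = 3.17619, so SD = 1.782.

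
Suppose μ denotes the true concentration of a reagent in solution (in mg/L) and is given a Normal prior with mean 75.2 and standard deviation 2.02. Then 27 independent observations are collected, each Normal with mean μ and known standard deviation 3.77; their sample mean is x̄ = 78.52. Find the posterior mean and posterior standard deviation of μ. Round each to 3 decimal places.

Posterior mean ≈ 78.141; posterior SD ≈ 0.683

Prior precision 1/τ₀² = 1/2.02² = 0.245074; data precision n/σ² = 27/3.77² = 1.89968.
Posterior precision = 0.245074 + 1.89968 = 2.14476, giving posterior SD = 1/√2.14476 = 0.683.
Posterior mean = (0.245074·75.2 + 1.89968·78.52) / 2.14476 = 78.141.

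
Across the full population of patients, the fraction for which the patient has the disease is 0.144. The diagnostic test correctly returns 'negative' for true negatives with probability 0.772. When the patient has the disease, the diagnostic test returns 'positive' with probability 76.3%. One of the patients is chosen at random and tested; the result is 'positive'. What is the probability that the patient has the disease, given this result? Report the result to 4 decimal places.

P(H | E) ≈ 0.3602

Let H be the event that the patient has the disease. P(H) = 0.144, so P(¬H) = 0.856. With E the 'positive' result, P(E|H) = 0.763 and P(E|¬H) = 0.228.
P(E) = 0.763·0.144 + 0.228·0.856 = 0.10987 + 0.19517 = 0.30504.
By Bayes' theorem, P(H|E) = 0.10987 / 0.30504 = 0.3602.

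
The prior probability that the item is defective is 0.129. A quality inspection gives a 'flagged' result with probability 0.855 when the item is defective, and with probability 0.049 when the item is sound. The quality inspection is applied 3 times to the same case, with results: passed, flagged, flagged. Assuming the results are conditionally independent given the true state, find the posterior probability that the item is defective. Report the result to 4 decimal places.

With H the event that the item is defective, the joint likelihood of the observed sequence is P(data|H) = 0.145·0.855·0.855 = 0.10600 and P(data|¬H) = 0.951·0.049·0.049 = 0.0022834.
Bayes: P(H|data) = 0.129·0.10600 / (0.129·0.10600 + 0.871·0.0022834) = 0.013674/0.015663 = 0.8730.

Posterior P(H) ≈ 0.8730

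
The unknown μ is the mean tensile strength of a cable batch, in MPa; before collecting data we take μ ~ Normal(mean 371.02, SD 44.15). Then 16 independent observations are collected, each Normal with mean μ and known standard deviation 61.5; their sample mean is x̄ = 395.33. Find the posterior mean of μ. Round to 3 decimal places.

Posterior mean ≈ 392.701

With known σ, the Normal prior is conjugate. Weight on the data is w = (n/σ²)/(n/σ² + 1/τ₀²) = 0.00423029/(0.00423029+0.00051303) = 0.89184.
Posterior mean = w·x̄ + (1−w)·μ₀ = 0.89184·395.33 + 0.10816·371.02 = 392.701.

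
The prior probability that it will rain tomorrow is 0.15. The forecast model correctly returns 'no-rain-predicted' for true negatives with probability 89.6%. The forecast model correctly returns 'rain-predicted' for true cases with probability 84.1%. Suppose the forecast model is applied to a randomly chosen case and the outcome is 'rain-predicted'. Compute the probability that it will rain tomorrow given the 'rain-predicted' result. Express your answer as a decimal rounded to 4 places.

Write H for 'it will rain tomorrow'. Prior odds H:¬H = 0.15/0.85 = 0.17647. For the 'rain-predicted' outcome, the likelihood ratio is 0.841/0.104 = 8.0865.
Posterior odds = 0.17647 × 8.0865 = 1.4270, so P(H|E) = 1.4270/(1+1.4270) = 0.5880.

P(H | E) ≈ 0.5880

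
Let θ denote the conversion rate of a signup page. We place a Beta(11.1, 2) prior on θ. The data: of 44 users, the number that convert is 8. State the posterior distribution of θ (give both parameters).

The binomial likelihood is conjugate to the Beta prior: with 8 successes and 36 failures, the posterior is Beta(11.1+8, 2+36) = Beta(19.1, 38).

Posterior: Beta(19.1, 38)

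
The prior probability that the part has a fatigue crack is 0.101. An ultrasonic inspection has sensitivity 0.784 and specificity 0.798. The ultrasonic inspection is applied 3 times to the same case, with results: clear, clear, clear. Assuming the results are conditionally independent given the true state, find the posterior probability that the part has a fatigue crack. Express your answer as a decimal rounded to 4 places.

With H the event that the part has a fatigue crack, the joint likelihood of the observed sequence is P(data|H) = 0.216·0.216·0.216 = 0.010078 and P(data|¬H) = 0.798·0.798·0.798 = 0.50817.
Bayes: P(H|data) = 0.101·0.010078 / (0.101·0.010078 + 0.899·0.50817) = 0.0010178/0.45786 = 0.0022.

Posterior P(H) ≈ 0.0022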